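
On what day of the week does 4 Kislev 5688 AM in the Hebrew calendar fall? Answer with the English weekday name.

This is JDN 2425213 (28 November 1927 Gregorian).
JDN 2425213 mod 7 = 0, and JDN 0 was a Monday, so this is a Monday.

Monday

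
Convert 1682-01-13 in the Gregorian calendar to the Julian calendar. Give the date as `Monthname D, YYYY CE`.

January 3, 1682 CE

At this point the Julian calendar is 10 days behind the Gregorian.
13 January 1682 Gregorian − 10 days → 3 January 1682 Julian.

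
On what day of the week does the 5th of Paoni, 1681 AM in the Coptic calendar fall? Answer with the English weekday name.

Equivalently 12 June 1965 Gregorian, JDN 2438924.
JDN 2438924 mod 7 = 5, and JDN 0 was a Monday, so this is a Saturday.

Saturday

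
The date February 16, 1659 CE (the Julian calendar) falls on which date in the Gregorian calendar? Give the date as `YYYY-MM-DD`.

1659-02-26

At this point the Julian calendar is 10 days behind the Gregorian.
16 February 1659 Julian + 10 days → 26 February 1659 Gregorian.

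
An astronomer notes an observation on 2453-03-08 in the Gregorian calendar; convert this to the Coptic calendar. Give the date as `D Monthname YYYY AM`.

26 Meshir 2169 AM

Both dates share Julian Day Number 2617067; in the Coptic calendar that is 26 Meshir 2169 AM.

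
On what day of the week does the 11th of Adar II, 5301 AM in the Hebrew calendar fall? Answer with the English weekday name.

Equivalently 20 March 1541 Gregorian, JDN 2283977.
2283977 ≡ 3 (mod 7); counting from Monday = 0 gives Thursday.

Thursday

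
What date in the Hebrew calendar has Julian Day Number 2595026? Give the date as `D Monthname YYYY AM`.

JDN 2595026 is 2 November 2392 in the Gregorian calendar.
In the Hebrew calendar that day is 15 Cheshvan 6153 AM.

15 Cheshvan 6153 AM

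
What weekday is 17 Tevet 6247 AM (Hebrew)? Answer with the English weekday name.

Equivalently 12 January 2487 Gregorian, JDN 2629430.
Since JDN mod 7 = 6 (0 = Monday), the day is Sunday.

Sunday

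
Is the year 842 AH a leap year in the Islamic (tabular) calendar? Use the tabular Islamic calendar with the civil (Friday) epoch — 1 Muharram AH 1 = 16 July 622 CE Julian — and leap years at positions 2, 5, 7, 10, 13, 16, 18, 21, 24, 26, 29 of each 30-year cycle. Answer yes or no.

yes

Year 842 AH is year 2 of its 30-year cycle; leap positions are 2, 5, 7, 10, 13, 16, 18, 21, 24, 26, 29, so it is a leap year (355 days).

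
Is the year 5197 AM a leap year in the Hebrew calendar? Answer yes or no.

no

Hebrew year 5197 is year 10 of its 19-year Metonic cycle; leap years are at positions 3, 6, 8, 11, 14, 17, 19, so it is a common year (12 months).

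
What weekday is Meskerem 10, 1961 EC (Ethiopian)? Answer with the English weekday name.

Friday

This is JDN 2440120 (20 September 1968 Gregorian).
JDN 2440120 mod 7 = 4, and JDN 0 was a Monday, so this is a Friday.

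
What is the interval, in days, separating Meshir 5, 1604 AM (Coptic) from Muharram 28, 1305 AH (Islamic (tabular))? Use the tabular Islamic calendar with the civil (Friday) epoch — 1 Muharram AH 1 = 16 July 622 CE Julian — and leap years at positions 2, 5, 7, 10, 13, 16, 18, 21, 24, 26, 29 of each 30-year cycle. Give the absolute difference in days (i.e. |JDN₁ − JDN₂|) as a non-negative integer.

119

First date → JDN 2410680; second date → JDN 2410561.
The interval is |2410680 − 2410561| = 119 days.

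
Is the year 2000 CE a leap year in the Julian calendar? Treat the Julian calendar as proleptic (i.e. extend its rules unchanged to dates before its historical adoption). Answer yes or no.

yes

2000 mod 4 = 0, so it is a leap year in the Julian calendar.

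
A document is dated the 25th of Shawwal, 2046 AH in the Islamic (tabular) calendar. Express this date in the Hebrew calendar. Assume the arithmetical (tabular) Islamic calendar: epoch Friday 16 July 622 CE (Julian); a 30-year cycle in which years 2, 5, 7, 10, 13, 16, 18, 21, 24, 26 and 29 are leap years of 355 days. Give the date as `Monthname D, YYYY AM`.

The source date corresponds to 13 June 2607 in the Gregorian calendar (JDN 2673410).
That day falls on 26 Sivan 6367 AM in the Hebrew calendar.

Sivan 26, 6367 AM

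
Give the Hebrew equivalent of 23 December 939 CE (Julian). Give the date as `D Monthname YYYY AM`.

9 Tevet 4700 AM

Julian Day Number of the source date = 2064384.
Converting JDN 2064384 to the Hebrew calendar gives 9 Tevet 4700 AM.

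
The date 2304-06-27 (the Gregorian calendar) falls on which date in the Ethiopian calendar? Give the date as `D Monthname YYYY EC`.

Julian Day Number of the source date = 2562756.
Converting JDN 2562756 to the Ethiopian calendar gives 17 Sene 2296 EC.

17 Sene 2296 EC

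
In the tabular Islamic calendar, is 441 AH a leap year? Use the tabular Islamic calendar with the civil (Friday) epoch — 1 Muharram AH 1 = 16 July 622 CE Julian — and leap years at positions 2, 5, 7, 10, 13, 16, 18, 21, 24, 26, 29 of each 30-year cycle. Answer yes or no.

Year 441 AH is year 21 of its 30-year cycle; leap positions are 2, 5, 7, 10, 13, 16, 18, 21, 24, 26, 29, so it is a leap year (355 days).

yes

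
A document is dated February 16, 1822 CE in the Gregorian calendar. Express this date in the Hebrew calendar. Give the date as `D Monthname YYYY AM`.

25 Shevat 5582 AM

Julian Day Number of the source date = 2386578.
Converting JDN 2386578 to the Hebrew calendar gives 25 Shevat 5582 AM.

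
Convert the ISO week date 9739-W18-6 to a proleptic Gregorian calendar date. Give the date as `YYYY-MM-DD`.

ISO week 1 of 9739 is the week containing the first Thursday of 9739.
Week 18, day 6 (Saturday) lands on 9739-05-02.

9739-05-02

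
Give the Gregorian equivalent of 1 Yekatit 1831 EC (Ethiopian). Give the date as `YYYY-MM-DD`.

Julian Day Number of the source date = 2392778.
Converting JDN 2392778 to the Gregorian calendar gives 7 February 1839 CE.

1839-02-07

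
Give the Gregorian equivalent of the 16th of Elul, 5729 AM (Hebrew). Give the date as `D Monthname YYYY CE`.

30 August 1969 CE

Julian Day Number of the source date = 2440464.
Converting JDN 2440464 to the Gregorian calendar gives 30 August 1969 CE.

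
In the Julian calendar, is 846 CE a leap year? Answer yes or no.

846 mod 4 = 2, so it is a common year in the Julian calendar.

no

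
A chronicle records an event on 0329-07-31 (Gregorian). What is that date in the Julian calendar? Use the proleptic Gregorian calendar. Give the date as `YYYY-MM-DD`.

0329-07-30

For dates in this range the Gregorian date is 1 day ahead of the Julian.
31 July 329 Gregorian − 1 day → 30 July 329 Julian.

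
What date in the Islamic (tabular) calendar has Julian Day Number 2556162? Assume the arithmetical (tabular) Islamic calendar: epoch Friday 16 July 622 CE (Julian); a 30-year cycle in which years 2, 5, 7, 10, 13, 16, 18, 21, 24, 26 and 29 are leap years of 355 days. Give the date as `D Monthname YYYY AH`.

14 Dhu al-Hijjah 1715 AH

The Gregorian equivalent of JDN 2556162 is 7 June 2286.
In the tabular Islamic calendar that day is 14 Dhu al-Hijjah 1715 AH.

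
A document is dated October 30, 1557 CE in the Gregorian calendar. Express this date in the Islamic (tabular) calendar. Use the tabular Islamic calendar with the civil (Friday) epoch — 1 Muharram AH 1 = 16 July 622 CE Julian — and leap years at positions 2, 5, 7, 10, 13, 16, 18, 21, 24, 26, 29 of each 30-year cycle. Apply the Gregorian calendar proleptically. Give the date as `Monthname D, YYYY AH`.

Julian Day Number of the source date = 2290045.
Converting JDN 2290045 to the tabular Islamic calendar gives 26 Dhu al-Hijjah 964 AH.

Dhu al-Hijjah 26, 964 AH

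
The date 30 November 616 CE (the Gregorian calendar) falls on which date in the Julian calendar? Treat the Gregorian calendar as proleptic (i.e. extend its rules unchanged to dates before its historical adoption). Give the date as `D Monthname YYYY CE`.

The Julian–Gregorian offset here is 3 days (Julian trailing).
30 November 616 Gregorian − 3 days → 27 November 616 Julian.

27 November 616 CE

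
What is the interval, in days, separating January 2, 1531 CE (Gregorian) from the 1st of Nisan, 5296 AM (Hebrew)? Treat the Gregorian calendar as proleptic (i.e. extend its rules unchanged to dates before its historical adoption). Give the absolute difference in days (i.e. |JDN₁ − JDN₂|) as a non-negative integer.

JDN of the first date = 2280247.
JDN of the second date = 2282164.
|2282164 − 2280247| = 1917.

1917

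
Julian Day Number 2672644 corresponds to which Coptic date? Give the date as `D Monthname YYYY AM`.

25 Parmouti 2321 AM

The Gregorian equivalent of JDN 2672644 is 8 May 2605.
In the Coptic calendar that day is 25 Parmouti 2321 AM.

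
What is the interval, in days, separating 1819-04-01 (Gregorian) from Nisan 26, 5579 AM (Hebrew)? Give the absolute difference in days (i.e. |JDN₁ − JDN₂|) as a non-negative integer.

20

JDN of the first date = 2385526.
JDN of the second date = 2385546.
|2385546 − 2385526| = 20.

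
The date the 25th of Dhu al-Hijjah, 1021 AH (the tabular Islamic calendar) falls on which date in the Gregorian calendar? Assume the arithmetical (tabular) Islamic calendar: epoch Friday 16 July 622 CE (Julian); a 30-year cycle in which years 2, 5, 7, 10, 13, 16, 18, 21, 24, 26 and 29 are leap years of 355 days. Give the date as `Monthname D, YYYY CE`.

Both dates share Julian Day Number 2310243; in the Gregorian calendar that is 16 February 1613 CE.

February 16, 1613 CE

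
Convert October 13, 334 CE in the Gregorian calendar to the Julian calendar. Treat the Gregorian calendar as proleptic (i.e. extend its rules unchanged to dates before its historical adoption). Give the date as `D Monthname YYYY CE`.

12 October 334 CE

For dates in this range the Gregorian date is 1 day ahead of the Julian.
13 October 334 Gregorian − 1 day → 12 October 334 Julian.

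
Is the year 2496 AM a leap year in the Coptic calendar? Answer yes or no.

no

2496 mod 4 = 0; in the Coptic calendar a year is leap when year mod 4 = 3, so it is a common year.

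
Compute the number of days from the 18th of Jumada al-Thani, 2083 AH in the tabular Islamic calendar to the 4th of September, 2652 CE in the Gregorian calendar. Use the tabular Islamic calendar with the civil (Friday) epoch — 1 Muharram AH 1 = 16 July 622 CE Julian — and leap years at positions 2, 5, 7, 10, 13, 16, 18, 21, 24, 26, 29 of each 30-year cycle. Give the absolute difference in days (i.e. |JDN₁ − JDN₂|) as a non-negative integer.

First date → JDN 2686396; second date → JDN 2689930.
The interval is |2686396 − 2689930| = 3534 days.

3534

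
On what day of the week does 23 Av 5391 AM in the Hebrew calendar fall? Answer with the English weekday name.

Thursday

This is JDN 2317003 (21 August 1631 Gregorian).
Since JDN mod 7 = 3 (0 = Monday), the day is Thursday.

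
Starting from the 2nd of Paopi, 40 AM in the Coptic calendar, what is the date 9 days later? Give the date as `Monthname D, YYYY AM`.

Paopi 11, 40 AM

The starting date is JDN 1839306; 1839306 + 9 = 1839315.
JDN 1839315 corresponds to Paopi 11, 40 AM.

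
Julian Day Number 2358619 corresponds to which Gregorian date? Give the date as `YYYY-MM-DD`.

JDN 2451545 is 1 Jan 2000; 2358619 is −92926 days from there.

1745-07-30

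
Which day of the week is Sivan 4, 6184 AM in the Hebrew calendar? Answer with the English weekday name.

Saturday

This is JDN 2606560 (1 June 2424 Gregorian).
JDN 2606560 mod 7 = 5, and JDN 0 was a Monday, so this is a Saturday.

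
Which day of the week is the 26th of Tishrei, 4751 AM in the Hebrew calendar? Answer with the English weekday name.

This is JDN 2082945 (22 October 990 Gregorian).
Since JDN mod 7 = 4 (0 = Monday), the day is Friday.

Friday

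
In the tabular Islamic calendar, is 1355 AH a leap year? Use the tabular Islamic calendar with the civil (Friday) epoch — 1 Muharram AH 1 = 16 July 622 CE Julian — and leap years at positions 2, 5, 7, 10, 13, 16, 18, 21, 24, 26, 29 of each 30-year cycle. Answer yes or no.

yes

Year 1355 AH is year 5 of its 30-year cycle; leap positions are 2, 5, 7, 10, 13, 16, 18, 21, 24, 26, 29, so it is a leap year (355 days).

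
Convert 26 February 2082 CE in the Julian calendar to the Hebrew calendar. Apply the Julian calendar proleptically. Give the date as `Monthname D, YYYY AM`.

Adar 10, 5842 AM

Both dates share Julian Day Number 2481565; in the Hebrew calendar that is 10 Adar 5842 AM.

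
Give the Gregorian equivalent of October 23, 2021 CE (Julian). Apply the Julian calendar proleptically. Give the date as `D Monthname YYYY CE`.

5 November 2021 CE

The Julian–Gregorian offset here is 13 days (Julian trailing).
23 October 2021 Julian + 13 days → 5 November 2021 Gregorian.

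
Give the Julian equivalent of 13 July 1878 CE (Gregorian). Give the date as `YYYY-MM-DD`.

1878-07-01

The Julian–Gregorian offset here is 12 days (Julian trailing).
13 July 1878 Gregorian − 12 days → 1 July 1878 Julian.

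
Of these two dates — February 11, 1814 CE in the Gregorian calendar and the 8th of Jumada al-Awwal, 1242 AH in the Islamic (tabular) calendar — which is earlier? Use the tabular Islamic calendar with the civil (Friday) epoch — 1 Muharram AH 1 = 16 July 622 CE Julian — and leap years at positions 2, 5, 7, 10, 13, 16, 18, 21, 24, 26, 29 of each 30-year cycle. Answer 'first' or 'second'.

The two dates have Julian Day Numbers 2383651 and 2388334 respectively.
Since 2383651 < 2388334, the first date comes first.

first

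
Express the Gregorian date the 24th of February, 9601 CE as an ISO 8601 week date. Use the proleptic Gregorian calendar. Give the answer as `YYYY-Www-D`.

9601-W08-6

The weekday is Saturday (ISO weekday 6).
That Saturday belongs to ISO week 8 of ISO year 9601.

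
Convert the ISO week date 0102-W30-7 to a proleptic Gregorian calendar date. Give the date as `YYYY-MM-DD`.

0102-07-30

ISO week 1 of 102 is the week containing the first Thursday of 102.
Week 30, day 7 (Sunday) lands on 0102-07-30.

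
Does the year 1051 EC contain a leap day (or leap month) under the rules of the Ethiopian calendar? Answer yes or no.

1051 mod 4 = 3; in the Ethiopian calendar a year is leap when year mod 4 = 3, so it is a leap year.

yes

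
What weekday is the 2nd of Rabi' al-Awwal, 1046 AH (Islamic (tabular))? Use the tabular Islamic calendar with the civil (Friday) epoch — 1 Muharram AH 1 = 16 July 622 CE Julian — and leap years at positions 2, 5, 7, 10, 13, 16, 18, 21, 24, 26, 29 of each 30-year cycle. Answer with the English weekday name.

This is JDN 2318813 (4 August 1636 Gregorian).
2318813 ≡ 0 (mod 7); counting from Monday = 0 gives Monday.

Monday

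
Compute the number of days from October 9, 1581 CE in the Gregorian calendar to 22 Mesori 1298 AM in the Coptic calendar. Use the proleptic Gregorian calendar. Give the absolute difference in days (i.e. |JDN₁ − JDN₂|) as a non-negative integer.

320

First date → JDN 2298790; second date → JDN 2299110.
The interval is |2298790 − 2299110| = 320 days.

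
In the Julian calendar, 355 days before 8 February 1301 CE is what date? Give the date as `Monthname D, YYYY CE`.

JDN of 8 February 1301 CE = 2196287.
2196287 − 355 = 2195932.
JDN 2195932 in the Julian calendar is February 19, 1300 CE.

February 19, 1300 CE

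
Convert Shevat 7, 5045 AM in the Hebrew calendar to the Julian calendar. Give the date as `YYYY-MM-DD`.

Julian Day Number of the source date = 2190418.
Converting JDN 2190418 to the Julian calendar gives 14 January 1285 CE.

1285-01-14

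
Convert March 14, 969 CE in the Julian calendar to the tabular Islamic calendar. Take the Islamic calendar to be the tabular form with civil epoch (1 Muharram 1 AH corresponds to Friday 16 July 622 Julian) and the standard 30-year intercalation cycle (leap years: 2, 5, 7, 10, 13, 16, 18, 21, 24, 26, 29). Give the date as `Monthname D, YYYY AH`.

Julian Day Number of the source date = 2075058.
Converting JDN 2075058 to the tabular Islamic calendar gives 21 Rabi' al-Thani 358 AH.

Rabi' al-Thani 21, 358 AH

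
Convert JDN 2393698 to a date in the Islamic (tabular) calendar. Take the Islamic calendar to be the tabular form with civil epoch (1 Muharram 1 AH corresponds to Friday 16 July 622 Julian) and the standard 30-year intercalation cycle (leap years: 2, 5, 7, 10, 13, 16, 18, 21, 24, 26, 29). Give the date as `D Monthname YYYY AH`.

JDN 2393698 is 15 August 1841 in the Gregorian calendar.
In the tabular Islamic calendar that day is 26 Jumada al-Thani 1257 AH.

26 Jumada al-Thani 1257 AH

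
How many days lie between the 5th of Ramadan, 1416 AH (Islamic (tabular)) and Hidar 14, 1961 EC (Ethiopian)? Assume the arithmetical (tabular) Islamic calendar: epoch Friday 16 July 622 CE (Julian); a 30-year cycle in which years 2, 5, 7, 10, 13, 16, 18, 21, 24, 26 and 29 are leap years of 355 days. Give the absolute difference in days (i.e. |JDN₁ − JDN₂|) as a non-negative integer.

9925

First date → JDN 2450109; second date → JDN 2440184.
The interval is |2450109 − 2440184| = 9925 days.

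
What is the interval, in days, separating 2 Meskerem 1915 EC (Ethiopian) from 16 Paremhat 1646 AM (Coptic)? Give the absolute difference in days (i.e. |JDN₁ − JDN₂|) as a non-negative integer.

First date → JDN 2423310; second date → JDN 2426061.
The interval is |2423310 − 2426061| = 2751 days.

2751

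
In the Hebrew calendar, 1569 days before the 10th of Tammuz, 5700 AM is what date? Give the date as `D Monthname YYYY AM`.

Counting 1569 days back from JDN 2429827 reaches JDN 2428258, which is 7 Nisan 5696 AM.

7 Nisan 5696 AM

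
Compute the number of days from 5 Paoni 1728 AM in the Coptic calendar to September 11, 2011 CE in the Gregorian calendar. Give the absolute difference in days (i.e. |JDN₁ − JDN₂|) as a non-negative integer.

First date → JDN 2456091; second date → JDN 2455816.
The interval is |2456091 − 2455816| = 275 days.

275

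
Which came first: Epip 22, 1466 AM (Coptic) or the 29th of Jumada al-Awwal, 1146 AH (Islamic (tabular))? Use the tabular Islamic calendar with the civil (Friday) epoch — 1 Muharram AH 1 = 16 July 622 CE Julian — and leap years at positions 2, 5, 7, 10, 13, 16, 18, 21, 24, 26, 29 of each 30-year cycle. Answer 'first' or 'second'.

second

Converting both to JDN: 2360442 vs 2354336; the smaller is the second.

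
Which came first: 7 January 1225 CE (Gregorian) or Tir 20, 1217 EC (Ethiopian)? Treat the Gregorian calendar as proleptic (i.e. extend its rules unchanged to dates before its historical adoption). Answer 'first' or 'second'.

first

The two dates have Julian Day Numbers 2168489 and 2168504 respectively.
Since 2168489 < 2168504, the first date comes first.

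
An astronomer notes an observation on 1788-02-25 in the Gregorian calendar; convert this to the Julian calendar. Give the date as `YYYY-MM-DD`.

The Julian–Gregorian offset here is 11 days (Julian trailing).
25 February 1788 Gregorian − 11 days → 14 February 1788 Julian.

1788-02-14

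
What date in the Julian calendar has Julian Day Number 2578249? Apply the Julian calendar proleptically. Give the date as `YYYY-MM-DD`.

2346-11-11

JDN 2578249 is 27 November 2346 in the Gregorian calendar.
In the Julian calendar that day is 2346-11-11.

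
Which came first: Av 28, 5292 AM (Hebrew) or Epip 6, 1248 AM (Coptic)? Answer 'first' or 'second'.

second

Converting both to JDN: 2280832 vs 2280802; the smaller is the second.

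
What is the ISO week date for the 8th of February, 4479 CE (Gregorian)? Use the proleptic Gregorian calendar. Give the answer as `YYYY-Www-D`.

The weekday is Wednesday (ISO weekday 3).
That Wednesday belongs to ISO week 6 of ISO year 4479.

4479-W06-3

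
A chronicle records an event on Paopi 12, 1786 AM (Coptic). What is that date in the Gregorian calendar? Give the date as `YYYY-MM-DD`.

2069-10-22

Both dates share Julian Day Number 2477042; in the Gregorian calendar that is 22 October 2069 CE.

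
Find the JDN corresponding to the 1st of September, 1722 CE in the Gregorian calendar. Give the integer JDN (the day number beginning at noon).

2350251

JDN 2451545 is 1 January 2000 CE (Gregorian); the target day is −101294 days from there, so JDN = 2350251.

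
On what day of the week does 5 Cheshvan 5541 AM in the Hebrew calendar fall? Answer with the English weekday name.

This is JDN 2371499 (3 November 1780 Gregorian).
Since JDN mod 7 = 4 (0 = Monday), the day is Friday.

Friday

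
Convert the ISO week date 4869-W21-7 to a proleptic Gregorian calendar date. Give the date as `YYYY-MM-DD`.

4869-05-26

ISO week 1 of 4869 is the week containing the first Thursday of 4869.
Week 21, day 7 (Sunday) lands on 4869-05-26.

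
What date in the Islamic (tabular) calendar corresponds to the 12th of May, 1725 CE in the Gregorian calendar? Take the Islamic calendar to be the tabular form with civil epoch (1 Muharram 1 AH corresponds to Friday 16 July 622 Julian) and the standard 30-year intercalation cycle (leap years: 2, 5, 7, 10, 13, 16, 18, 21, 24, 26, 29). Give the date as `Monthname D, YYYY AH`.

Both dates share Julian Day Number 2351235; in the tabular Islamic calendar that is 28 Sha'ban 1137 AH.

Sha'ban 28, 1137 AH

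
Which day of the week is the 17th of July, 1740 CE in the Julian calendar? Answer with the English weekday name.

Thursday

This is JDN 2356791 (28 July 1740 Gregorian).
2356791 ≡ 3 (mod 7); counting from Monday = 0 gives Thursday.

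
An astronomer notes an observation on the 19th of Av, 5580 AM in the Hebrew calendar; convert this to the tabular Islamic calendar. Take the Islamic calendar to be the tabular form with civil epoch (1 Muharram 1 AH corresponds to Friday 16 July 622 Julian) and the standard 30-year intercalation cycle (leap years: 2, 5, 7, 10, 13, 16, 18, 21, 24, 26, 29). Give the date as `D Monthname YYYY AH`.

Julian Day Number of the source date = 2386012.
Converting JDN 2386012 to the tabular Islamic calendar gives 19 Shawwal 1235 AH.

19 Shawwal 1235 AH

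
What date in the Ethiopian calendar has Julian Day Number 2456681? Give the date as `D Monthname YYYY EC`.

The Gregorian equivalent of JDN 2456681 is 23 January 2014.
In the Ethiopian calendar that day is 15 Tir 2006 EC.

15 Tir 2006 EC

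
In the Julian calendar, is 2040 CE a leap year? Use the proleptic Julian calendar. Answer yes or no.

yes

2040 mod 4 = 0, so it is a leap year in the Julian calendar.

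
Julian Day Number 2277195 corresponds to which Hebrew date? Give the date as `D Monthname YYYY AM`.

The proleptic Gregorian equivalent of JDN 2277195 is 25 August 1522.
In the Hebrew calendar that day is 22 Av 5282 AM.

22 Av 5282 AM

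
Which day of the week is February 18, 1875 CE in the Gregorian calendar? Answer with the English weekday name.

2405938 ≡ 3 (mod 7); counting from Monday = 0 gives Thursday.

Thursday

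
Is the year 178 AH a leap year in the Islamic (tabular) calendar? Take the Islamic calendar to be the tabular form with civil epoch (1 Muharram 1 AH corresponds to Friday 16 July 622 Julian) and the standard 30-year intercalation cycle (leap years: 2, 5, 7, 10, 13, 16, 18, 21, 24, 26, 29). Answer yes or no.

Year 178 AH is year 28 of its 30-year cycle; leap positions are 2, 5, 7, 10, 13, 16, 18, 21, 24, 26, 29, so it is a common year (354 days).

no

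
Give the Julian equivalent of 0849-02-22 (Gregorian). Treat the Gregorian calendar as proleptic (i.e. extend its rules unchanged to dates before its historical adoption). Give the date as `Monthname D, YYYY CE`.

February 18, 849 CE

For dates in this range the Gregorian date is 4 days ahead of the Julian.
22 February 849 Gregorian − 4 days → 18 February 849 Julian.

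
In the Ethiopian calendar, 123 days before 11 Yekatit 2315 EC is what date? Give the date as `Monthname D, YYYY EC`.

The starting date is JDN 2569569; 2569569 − 123 = 2569446.
JDN 2569446 corresponds to Tikimt 8, 2315 EC.

Tikimt 8, 2315 EC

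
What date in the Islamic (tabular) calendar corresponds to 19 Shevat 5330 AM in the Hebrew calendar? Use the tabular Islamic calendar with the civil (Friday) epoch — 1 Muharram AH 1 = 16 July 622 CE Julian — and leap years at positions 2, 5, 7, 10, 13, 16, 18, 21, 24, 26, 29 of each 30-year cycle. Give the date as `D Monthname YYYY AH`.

Julian Day Number of the source date = 2294525.
Converting JDN 2294525 to the tabular Islamic calendar gives 17 Sha'ban 977 AH.

17 Sha'ban 977 AH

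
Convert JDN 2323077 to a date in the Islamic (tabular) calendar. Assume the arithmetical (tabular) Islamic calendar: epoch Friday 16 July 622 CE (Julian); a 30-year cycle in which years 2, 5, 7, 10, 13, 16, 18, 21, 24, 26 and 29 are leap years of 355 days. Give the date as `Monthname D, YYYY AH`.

Rabi' al-Awwal 13, 1058 AH

The Gregorian equivalent of JDN 2323077 is 7 April 1648.
In the tabular Islamic calendar that day is Rabi' al-Awwal 13, 1058 AH.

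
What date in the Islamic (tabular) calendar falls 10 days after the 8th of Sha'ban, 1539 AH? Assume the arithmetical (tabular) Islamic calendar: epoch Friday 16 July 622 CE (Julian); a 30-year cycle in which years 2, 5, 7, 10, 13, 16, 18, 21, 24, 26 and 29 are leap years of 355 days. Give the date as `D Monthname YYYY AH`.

18 Sha'ban 1539 AH

The starting date is JDN 2493670; 2493670 + 10 = 2493680.
JDN 2493680 corresponds to 18 Sha'ban 1539 AH.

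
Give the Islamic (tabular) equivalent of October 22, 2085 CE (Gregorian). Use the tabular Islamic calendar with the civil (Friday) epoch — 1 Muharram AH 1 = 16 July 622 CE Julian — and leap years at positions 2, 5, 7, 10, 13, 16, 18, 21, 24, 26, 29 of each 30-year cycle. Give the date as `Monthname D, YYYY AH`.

Julian Day Number of the source date = 2482886.
Converting JDN 2482886 to the tabular Islamic calendar gives 3 Rabi' al-Awwal 1509 AH.

Rabi' al-Awwal 3, 1509 AH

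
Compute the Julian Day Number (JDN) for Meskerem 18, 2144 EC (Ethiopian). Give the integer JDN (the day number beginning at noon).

2506969

Equivalently 30 September 2151 (Gregorian).
JDN 2400001 is 17 November 1858 CE (Gregorian), MJD 0; the target day is +106968 days from there, so JDN = 2506969.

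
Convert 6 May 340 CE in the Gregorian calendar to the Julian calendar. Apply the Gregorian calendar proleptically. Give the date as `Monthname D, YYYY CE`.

May 5, 340 CE

At this point the Julian calendar is 1 day behind the Gregorian.
6 May 340 Gregorian − 1 day → 5 May 340 Julian.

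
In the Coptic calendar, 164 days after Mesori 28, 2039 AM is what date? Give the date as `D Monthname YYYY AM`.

6 Meshir 2040 AM

JDN of Mesori 28, 2039 AM = 2569766.
2569766 + 164 = 2569930.
JDN 2569930 in the Coptic calendar is 6 Meshir 2040 AM.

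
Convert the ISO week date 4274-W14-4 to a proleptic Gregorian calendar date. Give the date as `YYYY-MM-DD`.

4274-04-02

ISO week 1 of 4274 is the week containing the first Thursday of 4274.
Week 14, day 4 (Thursday) lands on 4274-04-02.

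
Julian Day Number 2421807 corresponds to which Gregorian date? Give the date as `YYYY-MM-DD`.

Counting from JDN 2299161 = 15 Oct 1582 gives an offset of 122646 days.

1918-08-01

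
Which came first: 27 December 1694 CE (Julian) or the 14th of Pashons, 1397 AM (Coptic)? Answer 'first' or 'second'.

Converting both to JDN: 2340152 vs 2335172; the smaller is the second.

second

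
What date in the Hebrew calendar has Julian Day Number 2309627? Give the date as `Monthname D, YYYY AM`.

Sivan 30, 5371 AM

JDN 2309627 is 11 June 1611 in the Gregorian calendar.
In the Hebrew calendar that day is Sivan 30, 5371 AM.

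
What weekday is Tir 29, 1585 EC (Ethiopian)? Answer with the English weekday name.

Wednesday

Equivalently 3 February 1593 Gregorian, JDN 2302925.
2302925 ≡ 2 (mod 7); counting from Monday = 0 gives Wednesday.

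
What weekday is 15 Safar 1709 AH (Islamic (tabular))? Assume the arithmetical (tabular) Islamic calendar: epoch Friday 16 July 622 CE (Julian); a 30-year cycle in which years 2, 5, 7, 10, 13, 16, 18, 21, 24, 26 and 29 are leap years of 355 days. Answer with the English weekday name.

Wednesday

This is JDN 2553742 (22 October 2279 Gregorian).
JDN 2553742 mod 7 = 2, and JDN 0 was a Monday, so this is a Wednesday.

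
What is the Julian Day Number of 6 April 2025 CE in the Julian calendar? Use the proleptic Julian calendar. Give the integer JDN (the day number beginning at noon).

In the Gregorian calendar the same day is 19 April 2025.
JDN 2400001 is 17 November 1858 CE (Gregorian), MJD 0; the target day is +60784 days from there, so JDN = 2460785.

2460785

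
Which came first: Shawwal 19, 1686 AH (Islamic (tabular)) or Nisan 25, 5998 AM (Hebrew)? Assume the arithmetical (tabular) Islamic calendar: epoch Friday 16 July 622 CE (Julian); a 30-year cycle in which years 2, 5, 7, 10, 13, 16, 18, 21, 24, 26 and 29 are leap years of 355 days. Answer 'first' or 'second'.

The two dates have Julian Day Numbers 2545832 and 2538572 respectively.
Since 2538572 < 2545832, the second date comes first.

second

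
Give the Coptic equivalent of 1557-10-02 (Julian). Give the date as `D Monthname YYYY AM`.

Both dates share Julian Day Number 2290027; in the Coptic calendar that is 5 Paopi 1274 AM.

5 Paopi 1274 AM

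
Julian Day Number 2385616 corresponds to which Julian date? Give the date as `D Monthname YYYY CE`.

JDN 2385616 is 30 June 1819 in the Gregorian calendar.
In the Julian calendar that day is 18 June 1819 CE.

18 June 1819 CE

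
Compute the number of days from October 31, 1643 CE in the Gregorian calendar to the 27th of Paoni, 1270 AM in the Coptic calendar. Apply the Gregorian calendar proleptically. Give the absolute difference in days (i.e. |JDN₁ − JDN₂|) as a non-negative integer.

JDN of the first date = 2321457.
JDN of the second date = 2288828.
|2288828 − 2321457| = 32629.

32629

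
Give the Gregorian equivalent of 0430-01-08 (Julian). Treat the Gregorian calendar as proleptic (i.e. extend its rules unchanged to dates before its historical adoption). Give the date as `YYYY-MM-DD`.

0430-01-09

For dates in this range the Gregorian date is 1 day ahead of the Julian.
8 January 430 Julian + 1 day → 9 January 430 Gregorian.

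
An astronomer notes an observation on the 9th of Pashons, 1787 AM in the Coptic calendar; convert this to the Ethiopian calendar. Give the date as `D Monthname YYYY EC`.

9 Ginbot 2063 EC

Julian Day Number of the source date = 2477614.
Converting JDN 2477614 to the Ethiopian calendar gives 9 Ginbot 2063 EC.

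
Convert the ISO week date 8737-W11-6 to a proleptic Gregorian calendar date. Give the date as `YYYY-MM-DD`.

ISO week 1 of 8737 is the week containing the first Thursday of 8737.
Week 11, day 6 (Saturday) lands on 8737-03-20.

8737-03-20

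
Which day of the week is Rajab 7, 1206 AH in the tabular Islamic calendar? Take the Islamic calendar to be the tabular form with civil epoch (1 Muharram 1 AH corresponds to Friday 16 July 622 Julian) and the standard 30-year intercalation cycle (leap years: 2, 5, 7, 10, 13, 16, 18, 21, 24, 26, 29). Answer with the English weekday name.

This is JDN 2375635 (1 March 1792 Gregorian).
JDN 2375635 mod 7 = 3, and JDN 0 was a Monday, so this is a Thursday.

Thursday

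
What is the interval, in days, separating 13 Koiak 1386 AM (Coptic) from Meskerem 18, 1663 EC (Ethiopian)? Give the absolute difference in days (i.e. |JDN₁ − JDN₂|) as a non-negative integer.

280

First date → JDN 2331003; second date → JDN 2331283.
The interval is |2331003 − 2331283| = 280 days.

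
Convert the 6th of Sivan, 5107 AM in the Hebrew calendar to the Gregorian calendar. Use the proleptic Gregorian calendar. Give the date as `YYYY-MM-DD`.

Julian Day Number of the source date = 2213185.
Converting JDN 2213185 to the Gregorian calendar gives 24 May 1347 CE.

1347-05-24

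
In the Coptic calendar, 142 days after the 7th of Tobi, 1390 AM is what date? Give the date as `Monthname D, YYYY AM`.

Pashons 29, 1390 AM

Counting 142 days forward from JDN 2332488 reaches JDN 2332630, which is Pashons 29, 1390 AM.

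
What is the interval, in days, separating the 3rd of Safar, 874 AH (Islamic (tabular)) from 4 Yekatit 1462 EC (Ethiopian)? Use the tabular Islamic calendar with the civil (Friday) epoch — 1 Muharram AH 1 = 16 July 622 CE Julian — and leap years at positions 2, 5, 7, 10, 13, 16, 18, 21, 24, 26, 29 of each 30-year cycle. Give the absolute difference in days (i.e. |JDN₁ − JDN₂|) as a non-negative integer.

170

JDN of the first date = 2257834.
JDN of the second date = 2258004.
|2258004 − 2257834| = 170.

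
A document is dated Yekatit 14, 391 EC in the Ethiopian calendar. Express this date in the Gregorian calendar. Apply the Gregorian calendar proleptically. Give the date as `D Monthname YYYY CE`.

Both dates share Julian Day Number 1866831; in the Gregorian calendar that is 9 February 399 CE.

9 February 399 CE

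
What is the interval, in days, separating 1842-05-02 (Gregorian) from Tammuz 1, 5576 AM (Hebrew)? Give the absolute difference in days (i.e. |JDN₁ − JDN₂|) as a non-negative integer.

9440

JDN of the first date = 2393958.
JDN of the second date = 2384518.
|2384518 − 2393958| = 9440.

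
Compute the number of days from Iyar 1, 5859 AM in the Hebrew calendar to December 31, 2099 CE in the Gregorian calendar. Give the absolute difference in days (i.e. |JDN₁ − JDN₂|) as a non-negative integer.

254

First date → JDN 2487815; second date → JDN 2488069.
The interval is |2487815 − 2488069| = 254 days.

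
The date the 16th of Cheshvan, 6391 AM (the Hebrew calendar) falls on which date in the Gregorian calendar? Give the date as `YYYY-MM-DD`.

Julian Day Number of the source date = 2681965.
Converting JDN 2681965 to the Gregorian calendar gives 14 November 2630 CE.

2630-11-14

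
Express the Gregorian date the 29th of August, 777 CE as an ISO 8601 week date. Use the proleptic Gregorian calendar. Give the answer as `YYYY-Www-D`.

The weekday is Monday (ISO weekday 1).
That Monday belongs to ISO week 35 of ISO year 777.

0777-W35-1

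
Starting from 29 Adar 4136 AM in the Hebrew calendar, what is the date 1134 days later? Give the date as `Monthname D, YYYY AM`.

The starting date is JDN 1858458; 1858458 + 1134 = 1859592.
JDN 1859592 corresponds to Iyar 12, 4139 AM.

Iyar 12, 4139 AM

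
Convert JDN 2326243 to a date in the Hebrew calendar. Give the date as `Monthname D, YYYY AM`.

JDN 2326243 is 7 December 1656 in the Gregorian calendar.
In the Hebrew calendar that day is Kislev 21, 5417 AM.

Kislev 21, 5417 AM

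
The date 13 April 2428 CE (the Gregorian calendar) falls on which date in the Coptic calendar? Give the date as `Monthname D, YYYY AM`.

Parmouti 2, 2144 AM

Julian Day Number of the source date = 2607972.
Converting JDN 2607972 to the Coptic calendar gives 2 Parmouti 2144 AM.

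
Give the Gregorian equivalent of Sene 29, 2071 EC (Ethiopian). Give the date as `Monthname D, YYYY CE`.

July 6, 2079 CE

Julian Day Number of the source date = 2480586.
Converting JDN 2480586 to the Gregorian calendar gives 6 July 2079 CE.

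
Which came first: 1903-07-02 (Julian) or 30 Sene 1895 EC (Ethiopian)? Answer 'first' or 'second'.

second

The two dates have Julian Day Numbers 2416311 and 2416303 respectively.
Since 2416303 < 2416311, the second date comes first.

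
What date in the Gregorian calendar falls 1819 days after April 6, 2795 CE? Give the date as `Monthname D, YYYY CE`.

March 29, 2800 CE

Counting 1819 days forward from JDN 2742008 reaches JDN 2743827, which is March 29, 2800 CE.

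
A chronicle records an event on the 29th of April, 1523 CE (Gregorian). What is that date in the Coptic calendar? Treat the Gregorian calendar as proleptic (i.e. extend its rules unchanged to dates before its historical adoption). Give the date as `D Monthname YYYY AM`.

Both dates share Julian Day Number 2277442; in the Coptic calendar that is 24 Parmouti 1239 AM.

24 Parmouti 1239 AM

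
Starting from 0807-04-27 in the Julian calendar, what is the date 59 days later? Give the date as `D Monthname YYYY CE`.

The starting date is JDN 2015931; 2015931 + 59 = 2015990.
JDN 2015990 corresponds to 25 June 807 CE.

25 June 807 CE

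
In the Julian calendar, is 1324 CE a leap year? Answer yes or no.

yes

1324 mod 4 = 0, so it is a leap year in the Julian calendar.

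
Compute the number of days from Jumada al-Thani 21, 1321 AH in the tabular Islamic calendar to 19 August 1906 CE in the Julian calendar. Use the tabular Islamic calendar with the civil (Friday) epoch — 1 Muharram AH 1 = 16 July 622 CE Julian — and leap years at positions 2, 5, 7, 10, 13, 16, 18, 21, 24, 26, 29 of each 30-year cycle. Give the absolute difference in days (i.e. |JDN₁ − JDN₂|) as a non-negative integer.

First date → JDN 2416372; second date → JDN 2417455.
The interval is |2416372 − 2417455| = 1083 days.

1083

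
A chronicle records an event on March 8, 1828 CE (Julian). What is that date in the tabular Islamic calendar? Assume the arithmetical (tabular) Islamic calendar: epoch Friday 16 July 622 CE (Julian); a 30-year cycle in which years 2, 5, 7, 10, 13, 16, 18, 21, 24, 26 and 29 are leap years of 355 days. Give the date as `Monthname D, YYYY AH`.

Ramadan 4, 1243 AH

Julian Day Number of the source date = 2388802.
Converting JDN 2388802 to the tabular Islamic calendar gives 4 Ramadan 1243 AH.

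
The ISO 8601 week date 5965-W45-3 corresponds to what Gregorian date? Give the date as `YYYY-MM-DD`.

5965-11-10

ISO week 1 of 5965 is the week containing the first Thursday of 5965.
Week 45, day 3 (Wednesday) lands on 5965-11-10.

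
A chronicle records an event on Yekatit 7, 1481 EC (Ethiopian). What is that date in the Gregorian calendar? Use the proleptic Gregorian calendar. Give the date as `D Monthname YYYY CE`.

10 February 1489 CE

Julian Day Number of the source date = 2264947.
Converting JDN 2264947 to the Gregorian calendar gives 10 February 1489 CE.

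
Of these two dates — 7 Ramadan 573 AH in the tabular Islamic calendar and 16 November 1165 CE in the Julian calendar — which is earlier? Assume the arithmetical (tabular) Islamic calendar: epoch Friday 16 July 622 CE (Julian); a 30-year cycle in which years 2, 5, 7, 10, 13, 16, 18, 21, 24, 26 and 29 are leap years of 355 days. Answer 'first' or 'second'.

The two dates have Julian Day Numbers 2151380 and 2146894 respectively.
Since 2146894 < 2151380, the second date comes first.

second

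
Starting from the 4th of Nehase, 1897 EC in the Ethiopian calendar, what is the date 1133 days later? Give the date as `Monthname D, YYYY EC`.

Counting 1133 days forward from JDN 2417068 reaches JDN 2418201, which is Meskerem 6, 1901 EC.

Meskerem 6, 1901 EC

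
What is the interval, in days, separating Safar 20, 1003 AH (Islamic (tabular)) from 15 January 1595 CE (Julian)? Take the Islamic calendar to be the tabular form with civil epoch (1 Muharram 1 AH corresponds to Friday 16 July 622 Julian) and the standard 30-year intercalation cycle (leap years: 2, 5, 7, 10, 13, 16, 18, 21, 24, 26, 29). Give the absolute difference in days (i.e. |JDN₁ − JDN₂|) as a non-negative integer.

JDN of the first date = 2303564.
JDN of the second date = 2303646.
|2303646 − 2303564| = 82.

82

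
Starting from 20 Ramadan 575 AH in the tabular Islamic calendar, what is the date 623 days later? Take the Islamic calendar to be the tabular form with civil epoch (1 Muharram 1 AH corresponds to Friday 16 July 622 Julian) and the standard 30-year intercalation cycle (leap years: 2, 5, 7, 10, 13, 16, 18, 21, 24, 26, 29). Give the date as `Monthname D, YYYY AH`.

Jumada al-Thani 22, 577 AH

Counting 623 days forward from JDN 2152101 reaches JDN 2152724, which is Jumada al-Thani 22, 577 AH.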